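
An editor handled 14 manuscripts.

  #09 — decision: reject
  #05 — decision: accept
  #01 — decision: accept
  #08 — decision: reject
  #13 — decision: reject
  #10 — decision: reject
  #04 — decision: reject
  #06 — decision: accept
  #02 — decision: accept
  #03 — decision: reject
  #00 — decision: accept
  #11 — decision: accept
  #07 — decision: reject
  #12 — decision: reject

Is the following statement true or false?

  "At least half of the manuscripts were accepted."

False

'At least half of the manuscripts were accepted' holds iff |A ∩ B| ≥ |A ∖ B|.
A (the restrictor) = {#09, #05, #01, #08, #13, #10, #04, #06, #02, #03, #00, #11, #07, #12}, |A| = 14.
A ∩ B = {#05, #01, #06, #02, #00, #11}, so |A ∩ B| = 6.
A ∖ B = {#09, #08, #13, #10, #04, #03, #07, #12}, so |A ∖ B| = 8.
6 < 8, so the statement is false.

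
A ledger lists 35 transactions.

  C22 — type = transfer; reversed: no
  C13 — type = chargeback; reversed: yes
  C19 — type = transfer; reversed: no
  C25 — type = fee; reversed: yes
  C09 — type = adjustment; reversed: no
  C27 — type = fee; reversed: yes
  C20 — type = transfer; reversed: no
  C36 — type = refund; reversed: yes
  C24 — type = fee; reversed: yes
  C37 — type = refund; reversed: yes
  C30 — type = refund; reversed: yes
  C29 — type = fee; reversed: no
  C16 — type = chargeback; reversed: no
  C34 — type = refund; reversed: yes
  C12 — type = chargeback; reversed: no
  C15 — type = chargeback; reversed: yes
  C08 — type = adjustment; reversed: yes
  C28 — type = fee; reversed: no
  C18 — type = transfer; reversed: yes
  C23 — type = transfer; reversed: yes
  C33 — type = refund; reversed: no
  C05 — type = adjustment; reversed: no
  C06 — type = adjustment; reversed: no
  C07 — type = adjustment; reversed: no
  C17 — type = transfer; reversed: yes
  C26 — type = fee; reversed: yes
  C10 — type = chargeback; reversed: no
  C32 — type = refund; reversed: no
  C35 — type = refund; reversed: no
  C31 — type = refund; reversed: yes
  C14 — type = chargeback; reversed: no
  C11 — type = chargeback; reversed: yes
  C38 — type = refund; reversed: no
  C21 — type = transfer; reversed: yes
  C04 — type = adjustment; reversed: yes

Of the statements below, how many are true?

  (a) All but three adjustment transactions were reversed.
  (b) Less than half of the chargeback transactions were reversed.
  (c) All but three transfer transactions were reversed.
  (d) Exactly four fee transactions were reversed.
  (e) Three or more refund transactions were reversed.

(a) adjustment: |A| = 6, |A ∩ B| = 2; needs |A ∖ B| = 3 — false.
(b) chargeback: |A| = 7, |A ∩ B| = 3; needs |A ∩ B| < |A ∖ B| — true.
(c) transfer: |A| = 7, |A ∩ B| = 4; needs |A ∖ B| = 3 — true.
(d) fee: |A| = 6, |A ∩ B| = 4; needs |A ∩ B| = 4 — true.
(e) refund: |A| = 9, |A ∩ B| = 5; needs |A ∩ B| ≥ 3 — true.

4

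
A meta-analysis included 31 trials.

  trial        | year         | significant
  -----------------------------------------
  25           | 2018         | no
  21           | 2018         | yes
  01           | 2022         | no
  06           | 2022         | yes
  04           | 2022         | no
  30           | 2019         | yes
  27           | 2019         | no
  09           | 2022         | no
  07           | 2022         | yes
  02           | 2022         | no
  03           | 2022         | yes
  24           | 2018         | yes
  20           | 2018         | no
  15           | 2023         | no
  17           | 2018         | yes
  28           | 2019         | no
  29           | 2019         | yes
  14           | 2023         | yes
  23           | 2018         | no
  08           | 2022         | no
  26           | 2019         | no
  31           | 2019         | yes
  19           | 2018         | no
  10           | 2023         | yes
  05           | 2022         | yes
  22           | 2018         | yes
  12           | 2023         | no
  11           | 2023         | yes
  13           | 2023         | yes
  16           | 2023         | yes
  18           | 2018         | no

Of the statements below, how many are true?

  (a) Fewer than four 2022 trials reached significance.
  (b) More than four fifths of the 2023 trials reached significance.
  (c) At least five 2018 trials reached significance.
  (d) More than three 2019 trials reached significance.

0

(a) 2022: |A| = 9, |A ∩ B| = 4; needs |A ∩ B| < 4 — false.
(b) 2023: |A| = 7, |A ∩ B| = 5; needs |A ∩ B| / |A| > 4/5 — false.
(c) 2018: |A| = 9, |A ∩ B| = 4; needs |A ∩ B| ≥ 5 — false.
(d) 2019: |A| = 6, |A ∩ B| = 3; needs |A ∩ B| > 3 — false.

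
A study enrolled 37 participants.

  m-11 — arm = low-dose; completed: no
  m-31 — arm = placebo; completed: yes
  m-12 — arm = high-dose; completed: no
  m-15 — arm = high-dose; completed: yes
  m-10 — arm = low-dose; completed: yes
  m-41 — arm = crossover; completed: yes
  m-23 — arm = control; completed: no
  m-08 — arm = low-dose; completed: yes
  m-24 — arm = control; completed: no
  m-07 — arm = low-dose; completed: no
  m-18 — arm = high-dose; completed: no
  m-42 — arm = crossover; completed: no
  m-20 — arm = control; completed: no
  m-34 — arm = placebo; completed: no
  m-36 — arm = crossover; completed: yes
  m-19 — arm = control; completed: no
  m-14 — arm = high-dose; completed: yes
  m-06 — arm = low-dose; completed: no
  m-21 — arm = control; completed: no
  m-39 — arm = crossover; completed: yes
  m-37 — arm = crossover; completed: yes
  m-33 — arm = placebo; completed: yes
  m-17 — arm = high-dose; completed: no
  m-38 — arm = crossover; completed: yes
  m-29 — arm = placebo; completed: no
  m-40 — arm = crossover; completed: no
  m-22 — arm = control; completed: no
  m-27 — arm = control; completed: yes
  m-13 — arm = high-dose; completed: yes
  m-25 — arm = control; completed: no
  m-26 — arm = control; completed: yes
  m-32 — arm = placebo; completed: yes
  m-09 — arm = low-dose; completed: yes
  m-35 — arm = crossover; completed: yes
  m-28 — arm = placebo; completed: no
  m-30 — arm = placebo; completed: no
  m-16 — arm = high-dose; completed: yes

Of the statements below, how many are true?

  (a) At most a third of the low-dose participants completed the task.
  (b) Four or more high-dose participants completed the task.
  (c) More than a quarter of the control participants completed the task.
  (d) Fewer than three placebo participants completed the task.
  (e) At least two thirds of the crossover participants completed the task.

2

(a) low-dose: |A| = 6, |A ∩ B| = 3; needs |A ∩ B| / |A| ≤ 1/3 — false.
(b) high-dose: |A| = 7, |A ∩ B| = 4; needs |A ∩ B| ≥ 4 — true.
(c) control: |A| = 9, |A ∩ B| = 2; needs |A ∩ B| / |A| > 1/4 — false.
(d) placebo: |A| = 7, |A ∩ B| = 3; needs |A ∩ B| < 3 — false.
(e) crossover: |A| = 8, |A ∩ B| = 6; needs |A ∩ B| / |A| ≥ 2/3 — true.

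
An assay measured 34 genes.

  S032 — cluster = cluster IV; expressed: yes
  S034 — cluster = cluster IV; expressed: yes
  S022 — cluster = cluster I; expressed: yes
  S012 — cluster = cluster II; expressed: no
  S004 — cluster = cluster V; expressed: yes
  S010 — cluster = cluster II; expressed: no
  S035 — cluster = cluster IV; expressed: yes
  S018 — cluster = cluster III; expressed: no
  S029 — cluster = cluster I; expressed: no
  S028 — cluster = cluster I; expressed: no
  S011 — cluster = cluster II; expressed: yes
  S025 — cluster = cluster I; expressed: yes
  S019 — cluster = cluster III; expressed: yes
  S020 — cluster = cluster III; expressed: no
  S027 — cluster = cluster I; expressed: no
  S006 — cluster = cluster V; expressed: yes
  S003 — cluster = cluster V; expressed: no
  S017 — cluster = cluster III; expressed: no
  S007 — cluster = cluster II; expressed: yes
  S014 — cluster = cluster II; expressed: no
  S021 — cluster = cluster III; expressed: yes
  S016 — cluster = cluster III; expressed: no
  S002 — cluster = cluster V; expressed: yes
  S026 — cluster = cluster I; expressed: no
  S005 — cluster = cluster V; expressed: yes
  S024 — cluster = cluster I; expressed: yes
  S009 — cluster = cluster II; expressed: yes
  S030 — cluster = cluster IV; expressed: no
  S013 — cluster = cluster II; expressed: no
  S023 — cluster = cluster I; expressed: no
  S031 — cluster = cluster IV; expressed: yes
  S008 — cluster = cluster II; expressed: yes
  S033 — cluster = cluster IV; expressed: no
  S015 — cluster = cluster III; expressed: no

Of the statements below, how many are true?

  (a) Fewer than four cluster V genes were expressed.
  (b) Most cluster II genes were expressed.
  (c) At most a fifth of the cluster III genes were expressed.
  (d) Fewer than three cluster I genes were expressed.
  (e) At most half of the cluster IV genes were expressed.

(a) cluster V: |A| = 5, |A ∩ B| = 4; needs |A ∩ B| < 4 — false.
(b) cluster II: |A| = 8, |A ∩ B| = 4; needs |A ∩ B| > |A ∖ B| — false.
(c) cluster III: |A| = 7, |A ∩ B| = 2; needs |A ∩ B| / |A| ≤ 1/5 — false.
(d) cluster I: |A| = 8, |A ∩ B| = 3; needs |A ∩ B| < 3 — false.
(e) cluster IV: |A| = 6, |A ∩ B| = 4; needs |A ∩ B| ≤ |A ∖ B| — false.

0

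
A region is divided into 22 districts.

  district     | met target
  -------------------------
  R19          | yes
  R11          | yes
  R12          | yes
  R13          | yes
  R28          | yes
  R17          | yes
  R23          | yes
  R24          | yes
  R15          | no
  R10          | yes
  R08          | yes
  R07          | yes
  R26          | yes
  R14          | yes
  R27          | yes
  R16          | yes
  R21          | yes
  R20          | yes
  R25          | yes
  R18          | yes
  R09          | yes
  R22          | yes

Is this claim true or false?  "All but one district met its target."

True

Truth condition: |A ∖ B| = 1.
|A| = 22, |A ∩ B| = 21, |A ∖ B| = 1.
|A ∖ B| = 1, so the statement is true.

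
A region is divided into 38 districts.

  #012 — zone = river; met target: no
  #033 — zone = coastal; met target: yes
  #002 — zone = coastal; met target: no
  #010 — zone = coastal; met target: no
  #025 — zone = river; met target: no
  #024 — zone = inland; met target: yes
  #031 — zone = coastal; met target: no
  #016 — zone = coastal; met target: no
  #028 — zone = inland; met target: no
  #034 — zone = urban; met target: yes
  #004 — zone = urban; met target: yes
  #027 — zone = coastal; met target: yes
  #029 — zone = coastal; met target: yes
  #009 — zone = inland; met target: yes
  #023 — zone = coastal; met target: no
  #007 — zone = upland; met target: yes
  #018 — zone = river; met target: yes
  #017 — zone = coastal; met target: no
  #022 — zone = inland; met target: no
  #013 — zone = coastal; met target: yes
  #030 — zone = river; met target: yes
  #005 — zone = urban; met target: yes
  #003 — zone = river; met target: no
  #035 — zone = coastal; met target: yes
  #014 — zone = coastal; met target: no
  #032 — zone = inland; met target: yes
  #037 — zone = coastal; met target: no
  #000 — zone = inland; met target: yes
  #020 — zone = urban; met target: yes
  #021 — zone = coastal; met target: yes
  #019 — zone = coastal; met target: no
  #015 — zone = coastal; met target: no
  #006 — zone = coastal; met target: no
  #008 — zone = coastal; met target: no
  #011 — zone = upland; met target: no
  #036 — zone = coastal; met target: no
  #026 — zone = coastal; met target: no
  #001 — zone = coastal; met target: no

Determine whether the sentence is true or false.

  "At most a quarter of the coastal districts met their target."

The determiner here denotes the relation: |A ∩ B| / |A| ≤ 1/4.
|A| = 21, |A ∩ B| = 6, |A ∖ B| = 15.
|A ∩ B|/|A| = 6/21, so the statement is false.

False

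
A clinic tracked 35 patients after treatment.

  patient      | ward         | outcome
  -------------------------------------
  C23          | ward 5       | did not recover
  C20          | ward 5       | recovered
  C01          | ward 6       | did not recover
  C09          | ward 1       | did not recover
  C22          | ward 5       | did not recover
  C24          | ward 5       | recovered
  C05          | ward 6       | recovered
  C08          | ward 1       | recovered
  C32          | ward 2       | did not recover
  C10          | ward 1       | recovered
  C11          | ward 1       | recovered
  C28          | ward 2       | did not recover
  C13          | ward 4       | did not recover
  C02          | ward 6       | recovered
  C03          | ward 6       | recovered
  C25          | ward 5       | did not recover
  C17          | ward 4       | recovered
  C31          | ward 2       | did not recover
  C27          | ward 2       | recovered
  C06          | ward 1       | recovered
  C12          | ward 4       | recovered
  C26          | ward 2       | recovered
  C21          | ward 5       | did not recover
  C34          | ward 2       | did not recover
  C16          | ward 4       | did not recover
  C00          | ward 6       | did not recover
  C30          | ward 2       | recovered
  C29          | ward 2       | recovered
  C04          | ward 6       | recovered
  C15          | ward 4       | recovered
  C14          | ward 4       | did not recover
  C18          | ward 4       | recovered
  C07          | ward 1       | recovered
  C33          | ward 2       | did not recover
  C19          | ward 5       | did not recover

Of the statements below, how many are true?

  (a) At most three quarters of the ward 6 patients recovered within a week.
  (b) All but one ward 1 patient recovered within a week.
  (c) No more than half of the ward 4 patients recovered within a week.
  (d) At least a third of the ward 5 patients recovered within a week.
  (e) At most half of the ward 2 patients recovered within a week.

3

(a) ward 6: |A| = 6, |A ∩ B| = 4; needs |A ∩ B| / |A| ≤ 3/4 — true.
(b) ward 1: |A| = 6, |A ∩ B| = 5; needs |A ∖ B| = 1 — true.
(c) ward 4: |A| = 7, |A ∩ B| = 4; needs |A ∩ B| ≤ |A ∖ B| — false.
(d) ward 5: |A| = 7, |A ∩ B| = 2; needs |A ∩ B| / |A| ≥ 1/3 — false.
(e) ward 2: |A| = 9, |A ∩ B| = 4; needs |A ∩ B| ≤ |A ∖ B| — true.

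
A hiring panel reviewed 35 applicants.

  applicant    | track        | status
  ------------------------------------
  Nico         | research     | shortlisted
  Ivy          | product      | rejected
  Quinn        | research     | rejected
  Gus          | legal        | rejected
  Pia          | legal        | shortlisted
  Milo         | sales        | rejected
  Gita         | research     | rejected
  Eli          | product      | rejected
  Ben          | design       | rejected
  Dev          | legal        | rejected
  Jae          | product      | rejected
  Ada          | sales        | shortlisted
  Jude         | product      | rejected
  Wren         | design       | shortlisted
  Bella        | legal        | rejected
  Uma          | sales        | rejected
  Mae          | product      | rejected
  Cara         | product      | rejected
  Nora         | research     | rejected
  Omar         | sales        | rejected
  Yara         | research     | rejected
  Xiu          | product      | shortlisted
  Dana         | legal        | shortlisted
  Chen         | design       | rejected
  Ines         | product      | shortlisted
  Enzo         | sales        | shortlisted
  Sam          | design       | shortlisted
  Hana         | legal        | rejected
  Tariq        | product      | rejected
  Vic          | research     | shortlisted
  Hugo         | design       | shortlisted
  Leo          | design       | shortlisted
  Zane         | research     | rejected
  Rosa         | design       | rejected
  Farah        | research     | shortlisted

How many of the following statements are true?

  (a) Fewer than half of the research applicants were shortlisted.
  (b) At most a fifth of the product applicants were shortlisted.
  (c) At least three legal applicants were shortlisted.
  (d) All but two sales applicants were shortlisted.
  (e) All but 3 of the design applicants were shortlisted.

(a) research: |A| = 8, |A ∩ B| = 3; needs |A ∩ B| < |A ∖ B| — true.
(b) product: |A| = 9, |A ∩ B| = 2; needs |A ∩ B| / |A| ≤ 1/5 — false.
(c) legal: |A| = 6, |A ∩ B| = 2; needs |A ∩ B| ≥ 3 — false.
(d) sales: |A| = 5, |A ∩ B| = 2; needs |A ∖ B| = 2 — false.
(e) design: |A| = 7, |A ∩ B| = 4; needs |A ∖ B| = 3 — true.

2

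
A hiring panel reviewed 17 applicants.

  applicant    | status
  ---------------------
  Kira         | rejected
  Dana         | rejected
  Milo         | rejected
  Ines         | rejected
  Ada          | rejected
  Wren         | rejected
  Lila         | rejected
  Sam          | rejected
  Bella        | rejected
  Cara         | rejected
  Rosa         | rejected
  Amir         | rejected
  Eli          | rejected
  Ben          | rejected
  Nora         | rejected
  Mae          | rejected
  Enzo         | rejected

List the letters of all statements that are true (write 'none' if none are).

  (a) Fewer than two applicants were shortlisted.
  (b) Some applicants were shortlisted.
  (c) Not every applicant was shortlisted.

|A| = 17, |A ∩ B| = 0, |A ∖ B| = 17.
(a) |A ∩ B| < 2: holds.
(b) A ∩ B ≠ ∅ (|A ∩ B| ≥ 1): fails.
(c) A ⊄ B (|A ∖ B| ≥ 1): holds.

(a), (c)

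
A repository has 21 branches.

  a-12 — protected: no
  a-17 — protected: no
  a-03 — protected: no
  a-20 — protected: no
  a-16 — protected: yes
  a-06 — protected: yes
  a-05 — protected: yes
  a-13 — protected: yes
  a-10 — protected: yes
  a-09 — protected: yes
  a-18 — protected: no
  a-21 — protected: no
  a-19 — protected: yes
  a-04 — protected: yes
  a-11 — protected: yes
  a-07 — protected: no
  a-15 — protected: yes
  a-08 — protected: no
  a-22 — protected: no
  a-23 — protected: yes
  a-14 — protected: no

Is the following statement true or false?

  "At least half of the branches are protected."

Truth condition: |A ∩ B| ≥ |A ∖ B|.
|A| = 21, |A ∩ B| = 11, |A ∖ B| = 10.
11 > 10, so the statement is true.

True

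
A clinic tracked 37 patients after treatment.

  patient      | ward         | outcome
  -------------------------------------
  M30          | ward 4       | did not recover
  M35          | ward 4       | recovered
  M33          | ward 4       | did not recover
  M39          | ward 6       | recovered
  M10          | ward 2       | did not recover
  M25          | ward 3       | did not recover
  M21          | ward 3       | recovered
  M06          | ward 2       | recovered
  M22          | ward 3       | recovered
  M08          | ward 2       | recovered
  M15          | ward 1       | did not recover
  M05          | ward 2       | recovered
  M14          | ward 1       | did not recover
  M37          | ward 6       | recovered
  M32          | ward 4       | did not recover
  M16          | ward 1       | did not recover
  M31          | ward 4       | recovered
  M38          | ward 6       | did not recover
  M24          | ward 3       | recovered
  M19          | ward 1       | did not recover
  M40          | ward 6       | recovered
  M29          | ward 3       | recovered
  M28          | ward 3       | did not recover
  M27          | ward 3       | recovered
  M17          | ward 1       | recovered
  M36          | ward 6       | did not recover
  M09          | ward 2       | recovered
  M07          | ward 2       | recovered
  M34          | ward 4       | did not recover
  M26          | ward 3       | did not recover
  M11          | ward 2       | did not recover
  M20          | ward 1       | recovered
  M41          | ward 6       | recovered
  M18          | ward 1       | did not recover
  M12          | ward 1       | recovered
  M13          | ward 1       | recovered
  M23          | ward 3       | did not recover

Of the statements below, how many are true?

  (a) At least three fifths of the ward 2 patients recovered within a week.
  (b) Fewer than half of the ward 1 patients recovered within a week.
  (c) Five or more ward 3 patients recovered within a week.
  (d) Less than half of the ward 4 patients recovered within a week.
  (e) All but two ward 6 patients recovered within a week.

5

(a) ward 2: |A| = 7, |A ∩ B| = 5; needs |A ∩ B| / |A| ≥ 3/5 — true.
(b) ward 1: |A| = 9, |A ∩ B| = 4; needs |A ∩ B| < |A ∖ B| — true.
(c) ward 3: |A| = 9, |A ∩ B| = 5; needs |A ∩ B| ≥ 5 — true.
(d) ward 4: |A| = 6, |A ∩ B| = 2; needs |A ∩ B| < |A ∖ B| — true.
(e) ward 6: |A| = 6, |A ∩ B| = 4; needs |A ∖ B| = 2 — true.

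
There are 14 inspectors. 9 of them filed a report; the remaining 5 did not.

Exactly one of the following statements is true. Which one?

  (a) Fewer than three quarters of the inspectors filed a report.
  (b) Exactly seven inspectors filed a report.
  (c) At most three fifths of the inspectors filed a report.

(a)

|A| = 14, |A ∩ B| = 9, |A ∖ B| = 5.
(a) requires |A ∩ B| / |A| < 3/4: true.
(b) requires |A ∩ B| = 7: false.
(c) requires |A ∩ B| / |A| ≤ 3/5: false.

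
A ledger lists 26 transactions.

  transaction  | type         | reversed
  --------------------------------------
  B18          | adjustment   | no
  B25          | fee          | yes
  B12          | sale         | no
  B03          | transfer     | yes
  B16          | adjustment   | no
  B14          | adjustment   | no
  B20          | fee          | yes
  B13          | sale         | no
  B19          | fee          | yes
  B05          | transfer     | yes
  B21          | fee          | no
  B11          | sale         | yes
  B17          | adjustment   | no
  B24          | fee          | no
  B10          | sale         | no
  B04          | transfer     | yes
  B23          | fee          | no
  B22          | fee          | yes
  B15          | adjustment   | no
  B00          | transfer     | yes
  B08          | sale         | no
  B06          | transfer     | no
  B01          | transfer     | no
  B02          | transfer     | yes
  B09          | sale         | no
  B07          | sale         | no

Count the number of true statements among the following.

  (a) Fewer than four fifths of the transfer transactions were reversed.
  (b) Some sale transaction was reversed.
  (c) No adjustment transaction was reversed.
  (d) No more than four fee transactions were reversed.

4

(a) transfer: |A| = 7, |A ∩ B| = 5; needs |A ∩ B| / |A| < 4/5 — true.
(b) sale: |A| = 7, |A ∩ B| = 1; needs A ∩ B ≠ ∅ (|A ∩ B| ≥ 1) — true.
(c) adjustment: |A| = 5, |A ∩ B| = 0; needs A ∩ B = ∅ (|A ∩ B| = 0) — true.
(d) fee: |A| = 7, |A ∩ B| = 4; needs |A ∩ B| ≤ 4 — true.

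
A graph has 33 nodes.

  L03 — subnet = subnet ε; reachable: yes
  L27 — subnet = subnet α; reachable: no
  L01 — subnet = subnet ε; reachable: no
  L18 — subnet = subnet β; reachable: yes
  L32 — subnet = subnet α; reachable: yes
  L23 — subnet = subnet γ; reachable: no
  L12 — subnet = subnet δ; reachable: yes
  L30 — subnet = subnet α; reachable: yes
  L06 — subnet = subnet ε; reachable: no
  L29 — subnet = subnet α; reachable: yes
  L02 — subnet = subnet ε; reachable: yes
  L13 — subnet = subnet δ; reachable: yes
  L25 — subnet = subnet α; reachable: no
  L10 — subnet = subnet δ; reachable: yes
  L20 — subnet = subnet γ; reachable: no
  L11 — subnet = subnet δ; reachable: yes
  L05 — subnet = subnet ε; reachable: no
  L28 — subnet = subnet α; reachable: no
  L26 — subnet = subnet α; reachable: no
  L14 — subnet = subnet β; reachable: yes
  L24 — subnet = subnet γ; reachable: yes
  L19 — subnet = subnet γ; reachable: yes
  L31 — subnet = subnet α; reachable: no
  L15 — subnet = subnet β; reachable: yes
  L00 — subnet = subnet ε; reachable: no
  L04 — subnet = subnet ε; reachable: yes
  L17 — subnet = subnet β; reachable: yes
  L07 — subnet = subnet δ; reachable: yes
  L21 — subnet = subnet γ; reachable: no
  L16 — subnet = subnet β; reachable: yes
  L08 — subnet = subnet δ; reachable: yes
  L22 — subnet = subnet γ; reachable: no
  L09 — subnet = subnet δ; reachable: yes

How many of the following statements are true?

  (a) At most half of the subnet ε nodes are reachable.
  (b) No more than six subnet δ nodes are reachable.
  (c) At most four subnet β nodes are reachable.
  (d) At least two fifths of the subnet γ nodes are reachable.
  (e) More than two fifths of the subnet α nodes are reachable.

1

(a) subnet ε: |A| = 7, |A ∩ B| = 3; needs |A ∩ B| ≤ |A ∖ B| — true.
(b) subnet δ: |A| = 7, |A ∩ B| = 7; needs |A ∩ B| ≤ 6 — false.
(c) subnet β: |A| = 5, |A ∩ B| = 5; needs |A ∩ B| ≤ 4 — false.
(d) subnet γ: |A| = 6, |A ∩ B| = 2; needs |A ∩ B| / |A| ≥ 2/5 — false.
(e) subnet α: |A| = 8, |A ∩ B| = 3; needs |A ∩ B| / |A| > 2/5 — false.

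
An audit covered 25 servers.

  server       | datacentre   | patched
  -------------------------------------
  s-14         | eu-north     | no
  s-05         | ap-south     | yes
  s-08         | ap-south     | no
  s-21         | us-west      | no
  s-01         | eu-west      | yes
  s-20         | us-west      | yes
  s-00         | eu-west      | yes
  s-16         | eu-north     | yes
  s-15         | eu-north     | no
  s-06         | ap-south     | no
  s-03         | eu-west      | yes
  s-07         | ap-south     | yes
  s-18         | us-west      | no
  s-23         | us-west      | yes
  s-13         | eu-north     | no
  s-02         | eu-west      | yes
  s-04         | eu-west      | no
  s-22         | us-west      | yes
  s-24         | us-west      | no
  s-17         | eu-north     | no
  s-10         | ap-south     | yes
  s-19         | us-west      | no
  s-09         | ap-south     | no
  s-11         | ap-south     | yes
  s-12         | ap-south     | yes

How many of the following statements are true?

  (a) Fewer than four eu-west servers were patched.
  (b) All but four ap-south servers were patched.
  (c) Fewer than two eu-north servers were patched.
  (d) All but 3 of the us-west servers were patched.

1

(a) eu-west: |A| = 5, |A ∩ B| = 4; needs |A ∩ B| < 4 — false.
(b) ap-south: |A| = 8, |A ∩ B| = 5; needs |A ∖ B| = 4 — false.
(c) eu-north: |A| = 5, |A ∩ B| = 1; needs |A ∩ B| < 2 — true.
(d) us-west: |A| = 7, |A ∩ B| = 3; needs |A ∖ B| = 3 — false.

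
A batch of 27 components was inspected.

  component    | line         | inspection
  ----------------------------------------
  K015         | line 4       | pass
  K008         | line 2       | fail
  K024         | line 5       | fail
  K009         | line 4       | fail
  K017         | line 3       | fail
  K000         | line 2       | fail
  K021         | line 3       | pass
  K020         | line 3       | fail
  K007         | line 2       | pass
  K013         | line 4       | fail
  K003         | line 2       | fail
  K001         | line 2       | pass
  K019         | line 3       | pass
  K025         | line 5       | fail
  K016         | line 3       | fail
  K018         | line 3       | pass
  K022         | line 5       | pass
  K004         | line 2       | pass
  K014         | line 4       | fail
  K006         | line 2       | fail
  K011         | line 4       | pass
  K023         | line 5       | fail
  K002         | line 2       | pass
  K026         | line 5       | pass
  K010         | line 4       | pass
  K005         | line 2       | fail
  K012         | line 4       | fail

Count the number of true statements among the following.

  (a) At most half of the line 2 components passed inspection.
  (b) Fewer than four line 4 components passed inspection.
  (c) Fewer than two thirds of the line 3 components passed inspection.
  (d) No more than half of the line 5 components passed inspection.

4

(a) line 2: |A| = 9, |A ∩ B| = 4; needs |A ∩ B| ≤ |A ∖ B| — true.
(b) line 4: |A| = 7, |A ∩ B| = 3; needs |A ∩ B| < 4 — true.
(c) line 3: |A| = 6, |A ∩ B| = 3; needs |A ∩ B| / |A| < 2/3 — true.
(d) line 5: |A| = 5, |A ∩ B| = 2; needs |A ∩ B| ≤ |A ∖ B| — true.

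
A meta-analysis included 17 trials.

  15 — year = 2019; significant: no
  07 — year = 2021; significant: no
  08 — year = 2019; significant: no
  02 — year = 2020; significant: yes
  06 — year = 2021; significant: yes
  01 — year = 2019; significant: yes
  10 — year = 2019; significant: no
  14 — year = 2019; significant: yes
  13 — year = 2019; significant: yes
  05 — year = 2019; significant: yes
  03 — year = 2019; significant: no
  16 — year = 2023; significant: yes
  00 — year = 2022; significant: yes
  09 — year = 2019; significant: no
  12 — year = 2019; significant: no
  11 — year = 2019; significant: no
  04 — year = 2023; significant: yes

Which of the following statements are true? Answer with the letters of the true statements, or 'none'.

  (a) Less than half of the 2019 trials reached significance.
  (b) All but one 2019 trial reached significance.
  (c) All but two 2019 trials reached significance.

|A| = 11, |A ∩ B| = 4, |A ∖ B| = 7.
(a) |A ∩ B| < |A ∖ B|: holds.
(b) |A ∖ B| = 1: fails.
(c) |A ∖ B| = 2: fails.

(a)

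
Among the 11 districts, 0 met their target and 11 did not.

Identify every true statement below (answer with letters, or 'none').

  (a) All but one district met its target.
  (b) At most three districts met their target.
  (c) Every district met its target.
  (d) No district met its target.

|A| = 11, |A ∩ B| = 0, |A ∖ B| = 11.
(a) |A ∖ B| = 1: fails.
(b) |A ∩ B| ≤ 3: holds.
(c) A ⊆ B, i.e. every element of A is in B (|A ∖ B| = 0): fails.
(d) A ∩ B = ∅ (|A ∩ B| = 0): holds.

(b), (d)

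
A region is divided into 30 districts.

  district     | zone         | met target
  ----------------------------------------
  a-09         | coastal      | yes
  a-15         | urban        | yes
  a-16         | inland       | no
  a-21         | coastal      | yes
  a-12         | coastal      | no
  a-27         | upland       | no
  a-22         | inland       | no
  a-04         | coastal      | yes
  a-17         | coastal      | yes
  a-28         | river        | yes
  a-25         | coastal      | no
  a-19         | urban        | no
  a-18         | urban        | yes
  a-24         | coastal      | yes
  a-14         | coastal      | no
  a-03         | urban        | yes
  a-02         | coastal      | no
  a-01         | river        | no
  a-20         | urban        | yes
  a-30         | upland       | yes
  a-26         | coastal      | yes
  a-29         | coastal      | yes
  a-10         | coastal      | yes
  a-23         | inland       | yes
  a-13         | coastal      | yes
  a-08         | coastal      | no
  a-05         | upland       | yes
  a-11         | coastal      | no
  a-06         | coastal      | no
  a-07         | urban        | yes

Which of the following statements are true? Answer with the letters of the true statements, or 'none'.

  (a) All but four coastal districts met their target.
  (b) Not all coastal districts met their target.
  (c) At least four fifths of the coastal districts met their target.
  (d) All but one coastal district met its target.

(b)

|A| = 16, |A ∩ B| = 9, |A ∖ B| = 7.
(a) |A ∖ B| = 4: fails.
(b) A ⊄ B (|A ∖ B| ≥ 1): holds.
(c) |A ∩ B| / |A| ≥ 4/5: fails.
(d) |A ∖ B| = 1: fails.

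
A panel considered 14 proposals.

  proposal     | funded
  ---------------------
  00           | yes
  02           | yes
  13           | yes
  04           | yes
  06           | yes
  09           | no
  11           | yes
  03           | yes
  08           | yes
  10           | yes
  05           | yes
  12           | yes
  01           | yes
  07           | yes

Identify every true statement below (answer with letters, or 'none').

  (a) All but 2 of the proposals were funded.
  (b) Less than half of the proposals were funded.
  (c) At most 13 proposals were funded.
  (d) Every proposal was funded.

|A| = 14, |A ∩ B| = 13, |A ∖ B| = 1.
(a) |A ∖ B| = 2: fails.
(b) |A ∩ B| < |A ∖ B|: fails.
(c) |A ∩ B| ≤ 13: holds.
(d) A ⊆ B, i.e. every element of A is in B (|A ∖ B| = 0): fails.

(c)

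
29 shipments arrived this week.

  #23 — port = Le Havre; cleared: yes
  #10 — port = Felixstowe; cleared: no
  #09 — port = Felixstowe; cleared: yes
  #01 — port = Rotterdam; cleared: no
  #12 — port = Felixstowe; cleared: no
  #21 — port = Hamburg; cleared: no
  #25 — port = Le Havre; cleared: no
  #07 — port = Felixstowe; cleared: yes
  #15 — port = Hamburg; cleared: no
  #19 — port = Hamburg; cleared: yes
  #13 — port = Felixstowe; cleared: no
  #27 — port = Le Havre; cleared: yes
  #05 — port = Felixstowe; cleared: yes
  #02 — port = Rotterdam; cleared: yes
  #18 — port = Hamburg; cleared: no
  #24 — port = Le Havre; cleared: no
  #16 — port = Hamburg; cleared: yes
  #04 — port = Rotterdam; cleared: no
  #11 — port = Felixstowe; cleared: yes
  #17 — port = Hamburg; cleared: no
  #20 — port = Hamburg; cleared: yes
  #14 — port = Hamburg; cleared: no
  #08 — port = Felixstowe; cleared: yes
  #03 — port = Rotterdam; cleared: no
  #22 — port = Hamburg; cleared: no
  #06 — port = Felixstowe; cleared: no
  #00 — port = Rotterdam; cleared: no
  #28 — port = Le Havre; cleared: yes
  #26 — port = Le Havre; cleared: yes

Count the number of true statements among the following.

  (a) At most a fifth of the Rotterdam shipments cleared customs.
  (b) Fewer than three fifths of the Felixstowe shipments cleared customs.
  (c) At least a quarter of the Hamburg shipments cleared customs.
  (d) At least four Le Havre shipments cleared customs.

(a) Rotterdam: |A| = 5, |A ∩ B| = 1; needs |A ∩ B| / |A| ≤ 1/5 — true.
(b) Felixstowe: |A| = 9, |A ∩ B| = 5; needs |A ∩ B| / |A| < 3/5 — true.
(c) Hamburg: |A| = 9, |A ∩ B| = 3; needs |A ∩ B| / |A| ≥ 1/4 — true.
(d) Le Havre: |A| = 6, |A ∩ B| = 4; needs |A ∩ B| ≥ 4 — true.

4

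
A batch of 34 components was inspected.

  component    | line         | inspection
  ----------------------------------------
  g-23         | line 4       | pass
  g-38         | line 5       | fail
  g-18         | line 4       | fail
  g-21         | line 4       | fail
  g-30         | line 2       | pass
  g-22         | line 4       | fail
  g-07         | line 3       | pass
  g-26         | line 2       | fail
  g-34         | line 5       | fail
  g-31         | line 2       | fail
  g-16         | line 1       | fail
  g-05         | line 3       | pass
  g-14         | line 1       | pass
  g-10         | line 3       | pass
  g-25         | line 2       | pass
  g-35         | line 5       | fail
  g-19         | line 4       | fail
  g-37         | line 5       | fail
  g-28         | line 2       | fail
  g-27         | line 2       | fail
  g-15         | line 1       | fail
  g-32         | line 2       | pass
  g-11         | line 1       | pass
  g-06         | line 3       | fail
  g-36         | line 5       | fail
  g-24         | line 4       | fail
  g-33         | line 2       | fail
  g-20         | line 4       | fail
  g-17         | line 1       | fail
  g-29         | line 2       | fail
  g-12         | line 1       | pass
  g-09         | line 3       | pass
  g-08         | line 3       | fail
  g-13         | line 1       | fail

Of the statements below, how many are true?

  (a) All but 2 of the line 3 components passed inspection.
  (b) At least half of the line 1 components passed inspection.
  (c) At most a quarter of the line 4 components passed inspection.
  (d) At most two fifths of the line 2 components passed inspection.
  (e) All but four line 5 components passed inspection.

3

(a) line 3: |A| = 6, |A ∩ B| = 4; needs |A ∖ B| = 2 — true.
(b) line 1: |A| = 7, |A ∩ B| = 3; needs |A ∩ B| ≥ |A ∖ B| — false.
(c) line 4: |A| = 7, |A ∩ B| = 1; needs |A ∩ B| / |A| ≤ 1/4 — true.
(d) line 2: |A| = 9, |A ∩ B| = 3; needs |A ∩ B| / |A| ≤ 2/5 — true.
(e) line 5: |A| = 5, |A ∩ B| = 0; needs |A ∖ B| = 4 — false.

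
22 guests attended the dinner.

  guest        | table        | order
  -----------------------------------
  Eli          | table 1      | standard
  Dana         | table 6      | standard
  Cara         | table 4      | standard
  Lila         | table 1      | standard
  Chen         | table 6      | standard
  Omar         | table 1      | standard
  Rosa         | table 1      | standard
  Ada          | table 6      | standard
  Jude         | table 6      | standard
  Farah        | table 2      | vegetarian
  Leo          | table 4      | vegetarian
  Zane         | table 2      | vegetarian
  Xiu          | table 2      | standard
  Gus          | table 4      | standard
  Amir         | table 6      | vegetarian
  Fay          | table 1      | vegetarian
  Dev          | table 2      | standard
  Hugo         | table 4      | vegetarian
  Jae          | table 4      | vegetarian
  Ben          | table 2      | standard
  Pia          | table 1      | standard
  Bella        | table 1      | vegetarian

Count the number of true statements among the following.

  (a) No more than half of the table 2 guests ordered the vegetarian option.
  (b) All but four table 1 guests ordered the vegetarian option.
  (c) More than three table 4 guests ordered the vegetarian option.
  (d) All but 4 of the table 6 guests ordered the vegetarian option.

2

(a) table 2: |A| = 5, |A ∩ B| = 2; needs |A ∩ B| ≤ |A ∖ B| — true.
(b) table 1: |A| = 7, |A ∩ B| = 2; needs |A ∖ B| = 4 — false.
(c) table 4: |A| = 5, |A ∩ B| = 3; needs |A ∩ B| > 3 — false.
(d) table 6: |A| = 5, |A ∩ B| = 1; needs |A ∖ B| = 4 — true.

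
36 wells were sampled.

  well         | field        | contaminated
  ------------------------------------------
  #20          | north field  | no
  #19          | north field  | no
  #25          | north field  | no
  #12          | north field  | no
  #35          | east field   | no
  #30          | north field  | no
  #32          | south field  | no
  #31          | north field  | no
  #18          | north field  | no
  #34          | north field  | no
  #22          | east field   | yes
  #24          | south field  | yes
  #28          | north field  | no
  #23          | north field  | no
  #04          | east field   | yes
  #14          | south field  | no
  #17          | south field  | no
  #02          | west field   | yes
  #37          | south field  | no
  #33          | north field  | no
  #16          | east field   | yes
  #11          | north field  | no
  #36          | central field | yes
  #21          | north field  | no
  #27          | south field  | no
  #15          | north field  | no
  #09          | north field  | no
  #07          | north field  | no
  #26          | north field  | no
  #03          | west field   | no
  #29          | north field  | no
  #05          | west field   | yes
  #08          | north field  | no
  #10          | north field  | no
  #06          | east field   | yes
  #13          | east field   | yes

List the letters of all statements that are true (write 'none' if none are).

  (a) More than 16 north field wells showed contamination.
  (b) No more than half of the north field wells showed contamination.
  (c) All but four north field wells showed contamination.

(b)

|A| = 20, |A ∩ B| = 0, |A ∖ B| = 20.
(a) |A ∩ B| > 16: fails.
(b) |A ∩ B| ≤ |A ∖ B|: holds.
(c) |A ∖ B| = 4: fails.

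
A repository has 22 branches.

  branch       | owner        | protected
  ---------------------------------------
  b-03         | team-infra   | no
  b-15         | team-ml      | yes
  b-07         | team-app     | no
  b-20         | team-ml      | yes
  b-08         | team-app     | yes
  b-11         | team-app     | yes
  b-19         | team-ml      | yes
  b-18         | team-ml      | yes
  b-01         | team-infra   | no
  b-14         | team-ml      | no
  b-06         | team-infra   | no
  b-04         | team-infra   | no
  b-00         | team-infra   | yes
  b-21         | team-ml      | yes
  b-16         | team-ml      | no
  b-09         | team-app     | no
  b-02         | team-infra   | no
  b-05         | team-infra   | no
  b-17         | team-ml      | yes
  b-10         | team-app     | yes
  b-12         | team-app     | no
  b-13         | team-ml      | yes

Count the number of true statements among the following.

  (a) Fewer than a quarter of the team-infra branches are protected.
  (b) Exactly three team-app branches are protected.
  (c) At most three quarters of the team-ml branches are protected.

(a) team-infra: |A| = 7, |A ∩ B| = 1; needs |A ∩ B| / |A| < 1/4 — true.
(b) team-app: |A| = 6, |A ∩ B| = 3; needs |A ∩ B| = 3 — true.
(c) team-ml: |A| = 9, |A ∩ B| = 7; needs |A ∩ B| / |A| ≤ 3/4 — false.

2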